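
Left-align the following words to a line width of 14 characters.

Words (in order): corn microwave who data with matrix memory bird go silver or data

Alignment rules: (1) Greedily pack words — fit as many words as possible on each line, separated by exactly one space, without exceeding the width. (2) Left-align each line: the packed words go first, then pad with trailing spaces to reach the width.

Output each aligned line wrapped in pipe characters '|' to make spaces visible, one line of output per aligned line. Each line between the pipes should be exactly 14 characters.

Line 1: ['corn', 'microwave'] (min_width=14, slack=0)
Line 2: ['who', 'data', 'with'] (min_width=13, slack=1)
Line 3: ['matrix', 'memory'] (min_width=13, slack=1)
Line 4: ['bird', 'go', 'silver'] (min_width=14, slack=0)
Line 5: ['or', 'data'] (min_width=7, slack=7)

Answer: |corn microwave|
|who data with |
|matrix memory |
|bird go silver|
|or data       |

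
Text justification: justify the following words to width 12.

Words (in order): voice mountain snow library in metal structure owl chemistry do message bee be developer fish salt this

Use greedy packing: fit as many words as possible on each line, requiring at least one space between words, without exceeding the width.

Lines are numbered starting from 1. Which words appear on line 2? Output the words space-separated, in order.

Line 1: ['voice'] (min_width=5, slack=7)
Line 2: ['mountain'] (min_width=8, slack=4)
Line 3: ['snow', 'library'] (min_width=12, slack=0)
Line 4: ['in', 'metal'] (min_width=8, slack=4)
Line 5: ['structure'] (min_width=9, slack=3)
Line 6: ['owl'] (min_width=3, slack=9)
Line 7: ['chemistry', 'do'] (min_width=12, slack=0)
Line 8: ['message', 'bee'] (min_width=11, slack=1)
Line 9: ['be', 'developer'] (min_width=12, slack=0)
Line 10: ['fish', 'salt'] (min_width=9, slack=3)
Line 11: ['this'] (min_width=4, slack=8)

Answer: mountain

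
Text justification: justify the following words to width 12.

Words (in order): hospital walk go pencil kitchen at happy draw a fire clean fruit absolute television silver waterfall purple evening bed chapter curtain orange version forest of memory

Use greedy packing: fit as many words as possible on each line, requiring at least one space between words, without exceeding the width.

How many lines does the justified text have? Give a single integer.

Answer: 19

Derivation:
Line 1: ['hospital'] (min_width=8, slack=4)
Line 2: ['walk', 'go'] (min_width=7, slack=5)
Line 3: ['pencil'] (min_width=6, slack=6)
Line 4: ['kitchen', 'at'] (min_width=10, slack=2)
Line 5: ['happy', 'draw', 'a'] (min_width=12, slack=0)
Line 6: ['fire', 'clean'] (min_width=10, slack=2)
Line 7: ['fruit'] (min_width=5, slack=7)
Line 8: ['absolute'] (min_width=8, slack=4)
Line 9: ['television'] (min_width=10, slack=2)
Line 10: ['silver'] (min_width=6, slack=6)
Line 11: ['waterfall'] (min_width=9, slack=3)
Line 12: ['purple'] (min_width=6, slack=6)
Line 13: ['evening', 'bed'] (min_width=11, slack=1)
Line 14: ['chapter'] (min_width=7, slack=5)
Line 15: ['curtain'] (min_width=7, slack=5)
Line 16: ['orange'] (min_width=6, slack=6)
Line 17: ['version'] (min_width=7, slack=5)
Line 18: ['forest', 'of'] (min_width=9, slack=3)
Line 19: ['memory'] (min_width=6, slack=6)
Total lines: 19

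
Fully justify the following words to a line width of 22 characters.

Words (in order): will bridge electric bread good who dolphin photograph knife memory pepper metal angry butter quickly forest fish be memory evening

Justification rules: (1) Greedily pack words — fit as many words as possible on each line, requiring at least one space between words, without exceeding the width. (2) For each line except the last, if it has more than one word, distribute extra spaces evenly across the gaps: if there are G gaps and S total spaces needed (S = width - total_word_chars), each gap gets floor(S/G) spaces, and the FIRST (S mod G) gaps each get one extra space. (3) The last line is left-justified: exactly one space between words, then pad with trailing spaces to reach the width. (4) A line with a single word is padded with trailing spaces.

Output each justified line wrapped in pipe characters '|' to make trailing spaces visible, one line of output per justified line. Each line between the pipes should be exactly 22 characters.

Answer: |will  bridge  electric|
|bread good who dolphin|
|photograph       knife|
|memory   pepper  metal|
|angry  butter  quickly|
|forest  fish be memory|
|evening               |

Derivation:
Line 1: ['will', 'bridge', 'electric'] (min_width=20, slack=2)
Line 2: ['bread', 'good', 'who', 'dolphin'] (min_width=22, slack=0)
Line 3: ['photograph', 'knife'] (min_width=16, slack=6)
Line 4: ['memory', 'pepper', 'metal'] (min_width=19, slack=3)
Line 5: ['angry', 'butter', 'quickly'] (min_width=20, slack=2)
Line 6: ['forest', 'fish', 'be', 'memory'] (min_width=21, slack=1)
Line 7: ['evening'] (min_width=7, slack=15)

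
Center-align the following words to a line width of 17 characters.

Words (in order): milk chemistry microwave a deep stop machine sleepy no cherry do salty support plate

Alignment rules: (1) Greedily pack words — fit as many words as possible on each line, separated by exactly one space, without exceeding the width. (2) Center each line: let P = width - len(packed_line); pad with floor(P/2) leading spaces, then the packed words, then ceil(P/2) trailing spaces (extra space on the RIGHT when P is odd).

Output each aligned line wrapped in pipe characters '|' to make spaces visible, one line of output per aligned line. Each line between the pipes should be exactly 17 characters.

Line 1: ['milk', 'chemistry'] (min_width=14, slack=3)
Line 2: ['microwave', 'a', 'deep'] (min_width=16, slack=1)
Line 3: ['stop', 'machine'] (min_width=12, slack=5)
Line 4: ['sleepy', 'no', 'cherry'] (min_width=16, slack=1)
Line 5: ['do', 'salty', 'support'] (min_width=16, slack=1)
Line 6: ['plate'] (min_width=5, slack=12)

Answer: | milk chemistry  |
|microwave a deep |
|  stop machine   |
|sleepy no cherry |
|do salty support |
|      plate      |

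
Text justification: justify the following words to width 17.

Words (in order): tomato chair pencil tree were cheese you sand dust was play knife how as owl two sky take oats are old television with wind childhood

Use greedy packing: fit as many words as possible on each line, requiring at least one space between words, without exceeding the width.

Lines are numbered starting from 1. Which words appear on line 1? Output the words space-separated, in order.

Line 1: ['tomato', 'chair'] (min_width=12, slack=5)
Line 2: ['pencil', 'tree', 'were'] (min_width=16, slack=1)
Line 3: ['cheese', 'you', 'sand'] (min_width=15, slack=2)
Line 4: ['dust', 'was', 'play'] (min_width=13, slack=4)
Line 5: ['knife', 'how', 'as', 'owl'] (min_width=16, slack=1)
Line 6: ['two', 'sky', 'take', 'oats'] (min_width=17, slack=0)
Line 7: ['are', 'old'] (min_width=7, slack=10)
Line 8: ['television', 'with'] (min_width=15, slack=2)
Line 9: ['wind', 'childhood'] (min_width=14, slack=3)

Answer: tomato chair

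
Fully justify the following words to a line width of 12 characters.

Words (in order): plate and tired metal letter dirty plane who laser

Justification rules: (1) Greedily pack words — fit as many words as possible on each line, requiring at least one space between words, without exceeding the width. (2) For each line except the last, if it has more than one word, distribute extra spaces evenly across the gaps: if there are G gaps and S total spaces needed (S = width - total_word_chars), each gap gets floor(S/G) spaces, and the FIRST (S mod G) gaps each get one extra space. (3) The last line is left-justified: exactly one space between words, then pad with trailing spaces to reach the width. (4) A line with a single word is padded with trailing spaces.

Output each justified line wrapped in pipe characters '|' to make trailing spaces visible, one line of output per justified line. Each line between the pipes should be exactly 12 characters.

Line 1: ['plate', 'and'] (min_width=9, slack=3)
Line 2: ['tired', 'metal'] (min_width=11, slack=1)
Line 3: ['letter', 'dirty'] (min_width=12, slack=0)
Line 4: ['plane', 'who'] (min_width=9, slack=3)
Line 5: ['laser'] (min_width=5, slack=7)

Answer: |plate    and|
|tired  metal|
|letter dirty|
|plane    who|
|laser       |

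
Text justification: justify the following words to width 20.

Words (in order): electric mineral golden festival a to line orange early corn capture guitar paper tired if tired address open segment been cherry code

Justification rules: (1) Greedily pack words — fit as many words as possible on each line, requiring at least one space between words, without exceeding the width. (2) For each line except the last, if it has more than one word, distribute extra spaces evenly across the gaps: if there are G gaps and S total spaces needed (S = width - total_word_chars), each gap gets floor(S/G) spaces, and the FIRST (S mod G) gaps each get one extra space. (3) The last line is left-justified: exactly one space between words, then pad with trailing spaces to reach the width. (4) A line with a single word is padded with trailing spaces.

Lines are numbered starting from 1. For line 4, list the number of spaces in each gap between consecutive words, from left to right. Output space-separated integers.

Answer: 2 1

Derivation:
Line 1: ['electric', 'mineral'] (min_width=16, slack=4)
Line 2: ['golden', 'festival', 'a', 'to'] (min_width=20, slack=0)
Line 3: ['line', 'orange', 'early'] (min_width=17, slack=3)
Line 4: ['corn', 'capture', 'guitar'] (min_width=19, slack=1)
Line 5: ['paper', 'tired', 'if', 'tired'] (min_width=20, slack=0)
Line 6: ['address', 'open', 'segment'] (min_width=20, slack=0)
Line 7: ['been', 'cherry', 'code'] (min_width=16, slack=4)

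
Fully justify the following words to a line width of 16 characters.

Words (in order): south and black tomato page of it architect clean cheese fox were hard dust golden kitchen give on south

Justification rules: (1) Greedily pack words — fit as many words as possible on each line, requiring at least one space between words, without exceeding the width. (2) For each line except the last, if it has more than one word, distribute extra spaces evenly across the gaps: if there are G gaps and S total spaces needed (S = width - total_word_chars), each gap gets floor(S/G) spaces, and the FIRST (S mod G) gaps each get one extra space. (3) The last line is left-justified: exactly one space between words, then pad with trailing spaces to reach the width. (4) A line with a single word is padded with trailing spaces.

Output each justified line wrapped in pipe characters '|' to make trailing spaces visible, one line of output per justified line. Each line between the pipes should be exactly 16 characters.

Line 1: ['south', 'and', 'black'] (min_width=15, slack=1)
Line 2: ['tomato', 'page', 'of'] (min_width=14, slack=2)
Line 3: ['it', 'architect'] (min_width=12, slack=4)
Line 4: ['clean', 'cheese', 'fox'] (min_width=16, slack=0)
Line 5: ['were', 'hard', 'dust'] (min_width=14, slack=2)
Line 6: ['golden', 'kitchen'] (min_width=14, slack=2)
Line 7: ['give', 'on', 'south'] (min_width=13, slack=3)

Answer: |south  and black|
|tomato  page  of|
|it     architect|
|clean cheese fox|
|were  hard  dust|
|golden   kitchen|
|give on south   |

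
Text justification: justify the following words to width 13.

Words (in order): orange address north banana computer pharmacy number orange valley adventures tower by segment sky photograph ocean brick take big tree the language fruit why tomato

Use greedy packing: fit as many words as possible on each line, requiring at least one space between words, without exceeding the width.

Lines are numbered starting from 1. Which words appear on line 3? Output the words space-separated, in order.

Answer: banana

Derivation:
Line 1: ['orange'] (min_width=6, slack=7)
Line 2: ['address', 'north'] (min_width=13, slack=0)
Line 3: ['banana'] (min_width=6, slack=7)
Line 4: ['computer'] (min_width=8, slack=5)
Line 5: ['pharmacy'] (min_width=8, slack=5)
Line 6: ['number', 'orange'] (min_width=13, slack=0)
Line 7: ['valley'] (min_width=6, slack=7)
Line 8: ['adventures'] (min_width=10, slack=3)
Line 9: ['tower', 'by'] (min_width=8, slack=5)
Line 10: ['segment', 'sky'] (min_width=11, slack=2)
Line 11: ['photograph'] (min_width=10, slack=3)
Line 12: ['ocean', 'brick'] (min_width=11, slack=2)
Line 13: ['take', 'big', 'tree'] (min_width=13, slack=0)
Line 14: ['the', 'language'] (min_width=12, slack=1)
Line 15: ['fruit', 'why'] (min_width=9, slack=4)
Line 16: ['tomato'] (min_width=6, slack=7)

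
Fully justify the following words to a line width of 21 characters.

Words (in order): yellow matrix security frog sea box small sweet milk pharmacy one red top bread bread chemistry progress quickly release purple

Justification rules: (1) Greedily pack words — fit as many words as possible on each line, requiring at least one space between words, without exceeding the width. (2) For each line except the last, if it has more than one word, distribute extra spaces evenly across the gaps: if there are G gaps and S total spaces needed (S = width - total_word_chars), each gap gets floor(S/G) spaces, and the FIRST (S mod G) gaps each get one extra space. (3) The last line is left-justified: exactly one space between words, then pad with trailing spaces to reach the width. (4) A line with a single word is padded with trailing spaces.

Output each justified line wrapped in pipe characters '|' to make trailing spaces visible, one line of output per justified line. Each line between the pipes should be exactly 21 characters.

Line 1: ['yellow', 'matrix'] (min_width=13, slack=8)
Line 2: ['security', 'frog', 'sea', 'box'] (min_width=21, slack=0)
Line 3: ['small', 'sweet', 'milk'] (min_width=16, slack=5)
Line 4: ['pharmacy', 'one', 'red', 'top'] (min_width=20, slack=1)
Line 5: ['bread', 'bread', 'chemistry'] (min_width=21, slack=0)
Line 6: ['progress', 'quickly'] (min_width=16, slack=5)
Line 7: ['release', 'purple'] (min_width=14, slack=7)

Answer: |yellow         matrix|
|security frog sea box|
|small    sweet   milk|
|pharmacy  one red top|
|bread bread chemistry|
|progress      quickly|
|release purple       |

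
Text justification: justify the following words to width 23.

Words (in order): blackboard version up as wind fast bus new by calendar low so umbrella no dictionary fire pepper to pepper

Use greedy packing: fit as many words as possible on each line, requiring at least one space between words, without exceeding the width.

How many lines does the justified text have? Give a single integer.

Answer: 5

Derivation:
Line 1: ['blackboard', 'version', 'up'] (min_width=21, slack=2)
Line 2: ['as', 'wind', 'fast', 'bus', 'new', 'by'] (min_width=23, slack=0)
Line 3: ['calendar', 'low', 'so'] (min_width=15, slack=8)
Line 4: ['umbrella', 'no', 'dictionary'] (min_width=22, slack=1)
Line 5: ['fire', 'pepper', 'to', 'pepper'] (min_width=21, slack=2)
Total lines: 5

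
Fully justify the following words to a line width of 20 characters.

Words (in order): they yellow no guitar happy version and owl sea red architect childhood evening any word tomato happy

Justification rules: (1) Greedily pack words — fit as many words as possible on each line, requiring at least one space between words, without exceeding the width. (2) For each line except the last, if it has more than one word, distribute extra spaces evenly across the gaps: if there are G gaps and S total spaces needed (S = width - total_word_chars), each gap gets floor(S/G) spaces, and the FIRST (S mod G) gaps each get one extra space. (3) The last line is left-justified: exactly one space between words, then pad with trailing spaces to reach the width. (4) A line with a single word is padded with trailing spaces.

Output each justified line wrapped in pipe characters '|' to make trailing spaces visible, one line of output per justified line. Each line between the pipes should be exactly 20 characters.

Answer: |they    yellow    no|
|guitar happy version|
|and   owl   sea  red|
|architect  childhood|
|evening   any   word|
|tomato happy        |

Derivation:
Line 1: ['they', 'yellow', 'no'] (min_width=14, slack=6)
Line 2: ['guitar', 'happy', 'version'] (min_width=20, slack=0)
Line 3: ['and', 'owl', 'sea', 'red'] (min_width=15, slack=5)
Line 4: ['architect', 'childhood'] (min_width=19, slack=1)
Line 5: ['evening', 'any', 'word'] (min_width=16, slack=4)
Line 6: ['tomato', 'happy'] (min_width=12, slack=8)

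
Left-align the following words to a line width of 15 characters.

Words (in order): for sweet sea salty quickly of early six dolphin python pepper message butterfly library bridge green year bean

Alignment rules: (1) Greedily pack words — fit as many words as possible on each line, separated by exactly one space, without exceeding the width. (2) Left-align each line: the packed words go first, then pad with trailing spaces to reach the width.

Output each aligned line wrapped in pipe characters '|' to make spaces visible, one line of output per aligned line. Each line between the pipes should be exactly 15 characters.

Answer: |for sweet sea  |
|salty quickly  |
|of early six   |
|dolphin python |
|pepper message |
|butterfly      |
|library bridge |
|green year bean|

Derivation:
Line 1: ['for', 'sweet', 'sea'] (min_width=13, slack=2)
Line 2: ['salty', 'quickly'] (min_width=13, slack=2)
Line 3: ['of', 'early', 'six'] (min_width=12, slack=3)
Line 4: ['dolphin', 'python'] (min_width=14, slack=1)
Line 5: ['pepper', 'message'] (min_width=14, slack=1)
Line 6: ['butterfly'] (min_width=9, slack=6)
Line 7: ['library', 'bridge'] (min_width=14, slack=1)
Line 8: ['green', 'year', 'bean'] (min_width=15, slack=0)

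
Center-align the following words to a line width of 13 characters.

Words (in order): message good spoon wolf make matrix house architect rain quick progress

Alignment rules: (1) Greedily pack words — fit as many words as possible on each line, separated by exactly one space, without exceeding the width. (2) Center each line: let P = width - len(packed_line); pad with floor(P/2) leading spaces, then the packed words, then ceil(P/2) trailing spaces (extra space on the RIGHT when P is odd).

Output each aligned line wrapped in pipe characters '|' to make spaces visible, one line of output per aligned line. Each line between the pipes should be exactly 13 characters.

Answer: |message good |
| spoon wolf  |
| make matrix |
|    house    |
|  architect  |
| rain quick  |
|  progress   |

Derivation:
Line 1: ['message', 'good'] (min_width=12, slack=1)
Line 2: ['spoon', 'wolf'] (min_width=10, slack=3)
Line 3: ['make', 'matrix'] (min_width=11, slack=2)
Line 4: ['house'] (min_width=5, slack=8)
Line 5: ['architect'] (min_width=9, slack=4)
Line 6: ['rain', 'quick'] (min_width=10, slack=3)
Line 7: ['progress'] (min_width=8, slack=5)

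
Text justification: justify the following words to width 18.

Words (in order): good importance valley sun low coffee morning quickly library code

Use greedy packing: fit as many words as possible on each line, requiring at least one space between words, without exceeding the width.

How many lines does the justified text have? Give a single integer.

Line 1: ['good', 'importance'] (min_width=15, slack=3)
Line 2: ['valley', 'sun', 'low'] (min_width=14, slack=4)
Line 3: ['coffee', 'morning'] (min_width=14, slack=4)
Line 4: ['quickly', 'library'] (min_width=15, slack=3)
Line 5: ['code'] (min_width=4, slack=14)
Total lines: 5

Answer: 5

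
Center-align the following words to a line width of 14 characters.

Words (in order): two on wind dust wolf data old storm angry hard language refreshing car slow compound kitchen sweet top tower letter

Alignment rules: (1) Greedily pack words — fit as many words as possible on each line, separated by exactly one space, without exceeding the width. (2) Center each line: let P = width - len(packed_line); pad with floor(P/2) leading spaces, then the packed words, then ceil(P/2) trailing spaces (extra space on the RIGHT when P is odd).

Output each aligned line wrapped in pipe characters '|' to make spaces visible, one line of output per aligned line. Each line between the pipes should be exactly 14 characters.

Line 1: ['two', 'on', 'wind'] (min_width=11, slack=3)
Line 2: ['dust', 'wolf', 'data'] (min_width=14, slack=0)
Line 3: ['old', 'storm'] (min_width=9, slack=5)
Line 4: ['angry', 'hard'] (min_width=10, slack=4)
Line 5: ['language'] (min_width=8, slack=6)
Line 6: ['refreshing', 'car'] (min_width=14, slack=0)
Line 7: ['slow', 'compound'] (min_width=13, slack=1)
Line 8: ['kitchen', 'sweet'] (min_width=13, slack=1)
Line 9: ['top', 'tower'] (min_width=9, slack=5)
Line 10: ['letter'] (min_width=6, slack=8)

Answer: | two on wind  |
|dust wolf data|
|  old storm   |
|  angry hard  |
|   language   |
|refreshing car|
|slow compound |
|kitchen sweet |
|  top tower   |
|    letter    |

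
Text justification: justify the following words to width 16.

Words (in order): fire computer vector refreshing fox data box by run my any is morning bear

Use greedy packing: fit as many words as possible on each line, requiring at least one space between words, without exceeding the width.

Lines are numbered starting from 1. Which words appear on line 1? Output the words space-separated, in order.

Answer: fire computer

Derivation:
Line 1: ['fire', 'computer'] (min_width=13, slack=3)
Line 2: ['vector'] (min_width=6, slack=10)
Line 3: ['refreshing', 'fox'] (min_width=14, slack=2)
Line 4: ['data', 'box', 'by', 'run'] (min_width=15, slack=1)
Line 5: ['my', 'any', 'is'] (min_width=9, slack=7)
Line 6: ['morning', 'bear'] (min_width=12, slack=4)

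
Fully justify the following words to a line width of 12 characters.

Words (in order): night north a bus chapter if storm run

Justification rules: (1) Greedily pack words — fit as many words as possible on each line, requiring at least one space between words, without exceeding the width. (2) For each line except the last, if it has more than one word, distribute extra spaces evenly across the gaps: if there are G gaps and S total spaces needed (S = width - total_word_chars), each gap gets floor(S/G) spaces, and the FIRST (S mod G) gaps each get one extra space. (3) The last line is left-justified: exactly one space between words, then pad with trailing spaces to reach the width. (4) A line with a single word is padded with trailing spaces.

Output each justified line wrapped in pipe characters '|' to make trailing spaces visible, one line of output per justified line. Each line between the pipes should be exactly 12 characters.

Answer: |night  north|
|a        bus|
|chapter   if|
|storm run   |

Derivation:
Line 1: ['night', 'north'] (min_width=11, slack=1)
Line 2: ['a', 'bus'] (min_width=5, slack=7)
Line 3: ['chapter', 'if'] (min_width=10, slack=2)
Line 4: ['storm', 'run'] (min_width=9, slack=3)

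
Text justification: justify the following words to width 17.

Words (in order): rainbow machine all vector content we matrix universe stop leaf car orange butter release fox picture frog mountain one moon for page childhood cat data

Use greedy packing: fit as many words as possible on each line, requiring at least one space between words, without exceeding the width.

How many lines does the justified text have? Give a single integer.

Answer: 11

Derivation:
Line 1: ['rainbow', 'machine'] (min_width=15, slack=2)
Line 2: ['all', 'vector'] (min_width=10, slack=7)
Line 3: ['content', 'we', 'matrix'] (min_width=17, slack=0)
Line 4: ['universe', 'stop'] (min_width=13, slack=4)
Line 5: ['leaf', 'car', 'orange'] (min_width=15, slack=2)
Line 6: ['butter', 'release'] (min_width=14, slack=3)
Line 7: ['fox', 'picture', 'frog'] (min_width=16, slack=1)
Line 8: ['mountain', 'one', 'moon'] (min_width=17, slack=0)
Line 9: ['for', 'page'] (min_width=8, slack=9)
Line 10: ['childhood', 'cat'] (min_width=13, slack=4)
Line 11: ['data'] (min_width=4, slack=13)
Total lines: 11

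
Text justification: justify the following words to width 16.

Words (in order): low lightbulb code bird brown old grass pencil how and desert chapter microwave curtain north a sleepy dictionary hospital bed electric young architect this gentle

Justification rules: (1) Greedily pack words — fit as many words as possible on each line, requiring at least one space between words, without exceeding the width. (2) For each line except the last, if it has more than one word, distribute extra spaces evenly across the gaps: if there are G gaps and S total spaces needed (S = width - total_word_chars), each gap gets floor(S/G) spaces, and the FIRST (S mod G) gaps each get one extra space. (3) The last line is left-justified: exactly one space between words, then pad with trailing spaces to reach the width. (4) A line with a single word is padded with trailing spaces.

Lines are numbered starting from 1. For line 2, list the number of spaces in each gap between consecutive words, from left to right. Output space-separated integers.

Line 1: ['low', 'lightbulb'] (min_width=13, slack=3)
Line 2: ['code', 'bird', 'brown'] (min_width=15, slack=1)
Line 3: ['old', 'grass', 'pencil'] (min_width=16, slack=0)
Line 4: ['how', 'and', 'desert'] (min_width=14, slack=2)
Line 5: ['chapter'] (min_width=7, slack=9)
Line 6: ['microwave'] (min_width=9, slack=7)
Line 7: ['curtain', 'north', 'a'] (min_width=15, slack=1)
Line 8: ['sleepy'] (min_width=6, slack=10)
Line 9: ['dictionary'] (min_width=10, slack=6)
Line 10: ['hospital', 'bed'] (min_width=12, slack=4)
Line 11: ['electric', 'young'] (min_width=14, slack=2)
Line 12: ['architect', 'this'] (min_width=14, slack=2)
Line 13: ['gentle'] (min_width=6, slack=10)

Answer: 2 1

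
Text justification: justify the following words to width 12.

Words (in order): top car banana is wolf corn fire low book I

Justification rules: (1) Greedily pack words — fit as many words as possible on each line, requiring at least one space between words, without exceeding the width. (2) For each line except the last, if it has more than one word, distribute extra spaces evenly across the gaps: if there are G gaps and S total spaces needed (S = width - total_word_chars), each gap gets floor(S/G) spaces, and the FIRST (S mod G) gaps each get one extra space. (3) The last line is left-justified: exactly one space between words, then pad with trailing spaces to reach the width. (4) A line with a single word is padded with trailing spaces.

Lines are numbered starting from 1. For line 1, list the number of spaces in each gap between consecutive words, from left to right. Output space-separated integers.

Line 1: ['top', 'car'] (min_width=7, slack=5)
Line 2: ['banana', 'is'] (min_width=9, slack=3)
Line 3: ['wolf', 'corn'] (min_width=9, slack=3)
Line 4: ['fire', 'low'] (min_width=8, slack=4)
Line 5: ['book', 'I'] (min_width=6, slack=6)

Answer: 6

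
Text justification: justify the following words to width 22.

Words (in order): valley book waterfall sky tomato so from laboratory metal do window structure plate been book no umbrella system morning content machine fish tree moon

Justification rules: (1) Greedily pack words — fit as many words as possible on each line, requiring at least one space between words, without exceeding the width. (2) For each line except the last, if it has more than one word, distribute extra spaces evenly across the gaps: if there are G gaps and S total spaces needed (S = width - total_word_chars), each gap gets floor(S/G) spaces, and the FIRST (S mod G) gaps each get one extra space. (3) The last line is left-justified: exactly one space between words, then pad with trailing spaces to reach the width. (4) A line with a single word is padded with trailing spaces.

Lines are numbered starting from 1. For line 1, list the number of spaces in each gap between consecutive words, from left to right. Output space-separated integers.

Line 1: ['valley', 'book', 'waterfall'] (min_width=21, slack=1)
Line 2: ['sky', 'tomato', 'so', 'from'] (min_width=18, slack=4)
Line 3: ['laboratory', 'metal', 'do'] (min_width=19, slack=3)
Line 4: ['window', 'structure', 'plate'] (min_width=22, slack=0)
Line 5: ['been', 'book', 'no', 'umbrella'] (min_width=21, slack=1)
Line 6: ['system', 'morning', 'content'] (min_width=22, slack=0)
Line 7: ['machine', 'fish', 'tree', 'moon'] (min_width=22, slack=0)

Answer: 2 1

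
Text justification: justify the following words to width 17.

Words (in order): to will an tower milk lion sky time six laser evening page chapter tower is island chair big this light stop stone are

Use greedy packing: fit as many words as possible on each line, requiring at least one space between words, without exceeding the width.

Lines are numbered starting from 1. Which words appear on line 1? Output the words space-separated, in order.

Line 1: ['to', 'will', 'an', 'tower'] (min_width=16, slack=1)
Line 2: ['milk', 'lion', 'sky'] (min_width=13, slack=4)
Line 3: ['time', 'six', 'laser'] (min_width=14, slack=3)
Line 4: ['evening', 'page'] (min_width=12, slack=5)
Line 5: ['chapter', 'tower', 'is'] (min_width=16, slack=1)
Line 6: ['island', 'chair', 'big'] (min_width=16, slack=1)
Line 7: ['this', 'light', 'stop'] (min_width=15, slack=2)
Line 8: ['stone', 'are'] (min_width=9, slack=8)

Answer: to will an tower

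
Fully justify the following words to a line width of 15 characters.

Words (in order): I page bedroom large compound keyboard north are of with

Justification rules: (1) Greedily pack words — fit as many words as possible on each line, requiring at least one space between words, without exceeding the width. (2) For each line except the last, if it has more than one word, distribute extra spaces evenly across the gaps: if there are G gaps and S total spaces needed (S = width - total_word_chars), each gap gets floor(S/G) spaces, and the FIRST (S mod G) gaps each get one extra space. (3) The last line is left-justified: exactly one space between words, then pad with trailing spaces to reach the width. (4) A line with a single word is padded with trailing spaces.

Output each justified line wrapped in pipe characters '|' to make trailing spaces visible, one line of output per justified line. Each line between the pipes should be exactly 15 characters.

Answer: |I  page bedroom|
|large  compound|
|keyboard  north|
|are of with    |

Derivation:
Line 1: ['I', 'page', 'bedroom'] (min_width=14, slack=1)
Line 2: ['large', 'compound'] (min_width=14, slack=1)
Line 3: ['keyboard', 'north'] (min_width=14, slack=1)
Line 4: ['are', 'of', 'with'] (min_width=11, slack=4)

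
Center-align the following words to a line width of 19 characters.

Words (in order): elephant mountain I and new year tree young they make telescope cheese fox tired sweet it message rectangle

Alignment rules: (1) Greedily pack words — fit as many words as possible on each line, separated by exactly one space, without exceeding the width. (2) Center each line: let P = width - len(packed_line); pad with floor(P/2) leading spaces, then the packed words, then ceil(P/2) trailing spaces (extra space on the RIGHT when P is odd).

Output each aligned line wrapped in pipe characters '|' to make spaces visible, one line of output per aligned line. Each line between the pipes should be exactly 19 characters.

Line 1: ['elephant', 'mountain', 'I'] (min_width=19, slack=0)
Line 2: ['and', 'new', 'year', 'tree'] (min_width=17, slack=2)
Line 3: ['young', 'they', 'make'] (min_width=15, slack=4)
Line 4: ['telescope', 'cheese'] (min_width=16, slack=3)
Line 5: ['fox', 'tired', 'sweet', 'it'] (min_width=18, slack=1)
Line 6: ['message', 'rectangle'] (min_width=17, slack=2)

Answer: |elephant mountain I|
| and new year tree |
|  young they make  |
| telescope cheese  |
|fox tired sweet it |
| message rectangle |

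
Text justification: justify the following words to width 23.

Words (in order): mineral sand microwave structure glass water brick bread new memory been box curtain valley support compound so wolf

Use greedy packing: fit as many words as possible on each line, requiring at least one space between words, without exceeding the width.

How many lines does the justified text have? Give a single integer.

Answer: 6

Derivation:
Line 1: ['mineral', 'sand', 'microwave'] (min_width=22, slack=1)
Line 2: ['structure', 'glass', 'water'] (min_width=21, slack=2)
Line 3: ['brick', 'bread', 'new', 'memory'] (min_width=22, slack=1)
Line 4: ['been', 'box', 'curtain', 'valley'] (min_width=23, slack=0)
Line 5: ['support', 'compound', 'so'] (min_width=19, slack=4)
Line 6: ['wolf'] (min_width=4, slack=19)
Total lines: 6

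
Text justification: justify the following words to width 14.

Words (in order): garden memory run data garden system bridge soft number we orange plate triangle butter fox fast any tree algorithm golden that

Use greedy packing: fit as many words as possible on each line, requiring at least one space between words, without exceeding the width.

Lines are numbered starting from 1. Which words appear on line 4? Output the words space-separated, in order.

Line 1: ['garden', 'memory'] (min_width=13, slack=1)
Line 2: ['run', 'data'] (min_width=8, slack=6)
Line 3: ['garden', 'system'] (min_width=13, slack=1)
Line 4: ['bridge', 'soft'] (min_width=11, slack=3)
Line 5: ['number', 'we'] (min_width=9, slack=5)
Line 6: ['orange', 'plate'] (min_width=12, slack=2)
Line 7: ['triangle'] (min_width=8, slack=6)
Line 8: ['butter', 'fox'] (min_width=10, slack=4)
Line 9: ['fast', 'any', 'tree'] (min_width=13, slack=1)
Line 10: ['algorithm'] (min_width=9, slack=5)
Line 11: ['golden', 'that'] (min_width=11, slack=3)

Answer: bridge soft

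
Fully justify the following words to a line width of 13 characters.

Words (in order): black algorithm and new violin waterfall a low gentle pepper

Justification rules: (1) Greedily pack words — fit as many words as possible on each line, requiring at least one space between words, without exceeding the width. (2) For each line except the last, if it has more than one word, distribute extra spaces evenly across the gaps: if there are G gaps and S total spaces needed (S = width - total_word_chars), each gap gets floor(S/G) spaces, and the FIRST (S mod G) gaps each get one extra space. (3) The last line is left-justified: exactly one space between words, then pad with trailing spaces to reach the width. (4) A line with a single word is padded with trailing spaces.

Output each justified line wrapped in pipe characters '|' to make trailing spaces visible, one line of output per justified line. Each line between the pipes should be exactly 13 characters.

Line 1: ['black'] (min_width=5, slack=8)
Line 2: ['algorithm', 'and'] (min_width=13, slack=0)
Line 3: ['new', 'violin'] (min_width=10, slack=3)
Line 4: ['waterfall', 'a'] (min_width=11, slack=2)
Line 5: ['low', 'gentle'] (min_width=10, slack=3)
Line 6: ['pepper'] (min_width=6, slack=7)

Answer: |black        |
|algorithm and|
|new    violin|
|waterfall   a|
|low    gentle|
|pepper       |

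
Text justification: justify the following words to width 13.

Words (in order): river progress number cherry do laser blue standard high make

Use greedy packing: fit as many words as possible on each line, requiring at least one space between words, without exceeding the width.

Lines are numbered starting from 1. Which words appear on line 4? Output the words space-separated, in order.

Answer: do laser blue

Derivation:
Line 1: ['river'] (min_width=5, slack=8)
Line 2: ['progress'] (min_width=8, slack=5)
Line 3: ['number', 'cherry'] (min_width=13, slack=0)
Line 4: ['do', 'laser', 'blue'] (min_width=13, slack=0)
Line 5: ['standard', 'high'] (min_width=13, slack=0)
Line 6: ['make'] (min_width=4, slack=9)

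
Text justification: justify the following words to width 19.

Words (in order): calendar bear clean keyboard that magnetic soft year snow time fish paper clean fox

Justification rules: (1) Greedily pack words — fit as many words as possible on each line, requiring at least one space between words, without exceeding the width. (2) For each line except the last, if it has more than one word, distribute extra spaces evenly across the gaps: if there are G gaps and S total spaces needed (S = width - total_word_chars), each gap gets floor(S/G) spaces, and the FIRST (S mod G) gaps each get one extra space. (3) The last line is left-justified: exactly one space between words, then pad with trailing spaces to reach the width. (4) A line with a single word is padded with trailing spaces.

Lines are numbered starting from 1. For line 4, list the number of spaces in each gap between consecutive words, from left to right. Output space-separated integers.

Answer: 4 3

Derivation:
Line 1: ['calendar', 'bear', 'clean'] (min_width=19, slack=0)
Line 2: ['keyboard', 'that'] (min_width=13, slack=6)
Line 3: ['magnetic', 'soft', 'year'] (min_width=18, slack=1)
Line 4: ['snow', 'time', 'fish'] (min_width=14, slack=5)
Line 5: ['paper', 'clean', 'fox'] (min_width=15, slack=4)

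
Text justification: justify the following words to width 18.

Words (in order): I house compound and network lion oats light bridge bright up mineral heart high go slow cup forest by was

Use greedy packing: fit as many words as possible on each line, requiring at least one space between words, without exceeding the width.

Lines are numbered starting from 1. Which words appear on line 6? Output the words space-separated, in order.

Line 1: ['I', 'house', 'compound'] (min_width=16, slack=2)
Line 2: ['and', 'network', 'lion'] (min_width=16, slack=2)
Line 3: ['oats', 'light', 'bridge'] (min_width=17, slack=1)
Line 4: ['bright', 'up', 'mineral'] (min_width=17, slack=1)
Line 5: ['heart', 'high', 'go', 'slow'] (min_width=18, slack=0)
Line 6: ['cup', 'forest', 'by', 'was'] (min_width=17, slack=1)

Answer: cup forest by was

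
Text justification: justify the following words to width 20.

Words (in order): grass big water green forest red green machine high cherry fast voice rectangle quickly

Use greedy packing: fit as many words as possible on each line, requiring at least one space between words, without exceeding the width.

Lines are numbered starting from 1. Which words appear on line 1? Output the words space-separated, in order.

Answer: grass big water

Derivation:
Line 1: ['grass', 'big', 'water'] (min_width=15, slack=5)
Line 2: ['green', 'forest', 'red'] (min_width=16, slack=4)
Line 3: ['green', 'machine', 'high'] (min_width=18, slack=2)
Line 4: ['cherry', 'fast', 'voice'] (min_width=17, slack=3)
Line 5: ['rectangle', 'quickly'] (min_width=17, slack=3)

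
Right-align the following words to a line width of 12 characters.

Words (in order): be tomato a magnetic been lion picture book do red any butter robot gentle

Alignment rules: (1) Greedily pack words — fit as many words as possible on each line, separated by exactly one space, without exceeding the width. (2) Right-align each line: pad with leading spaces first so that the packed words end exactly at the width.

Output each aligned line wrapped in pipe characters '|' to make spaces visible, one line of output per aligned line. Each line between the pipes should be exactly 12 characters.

Answer: | be tomato a|
|    magnetic|
|   been lion|
|picture book|
|  do red any|
|butter robot|
|      gentle|

Derivation:
Line 1: ['be', 'tomato', 'a'] (min_width=11, slack=1)
Line 2: ['magnetic'] (min_width=8, slack=4)
Line 3: ['been', 'lion'] (min_width=9, slack=3)
Line 4: ['picture', 'book'] (min_width=12, slack=0)
Line 5: ['do', 'red', 'any'] (min_width=10, slack=2)
Line 6: ['butter', 'robot'] (min_width=12, slack=0)
Line 7: ['gentle'] (min_width=6, slack=6)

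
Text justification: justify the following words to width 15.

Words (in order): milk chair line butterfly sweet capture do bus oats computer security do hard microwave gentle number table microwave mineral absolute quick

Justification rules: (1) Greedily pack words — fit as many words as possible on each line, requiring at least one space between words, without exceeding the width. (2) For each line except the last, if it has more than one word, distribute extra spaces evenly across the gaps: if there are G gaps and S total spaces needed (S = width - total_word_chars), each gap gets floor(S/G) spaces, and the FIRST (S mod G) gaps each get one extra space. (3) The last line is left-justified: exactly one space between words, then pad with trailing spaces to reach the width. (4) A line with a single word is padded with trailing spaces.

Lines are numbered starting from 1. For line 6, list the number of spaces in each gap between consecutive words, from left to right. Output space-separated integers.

Answer: 2

Derivation:
Line 1: ['milk', 'chair', 'line'] (min_width=15, slack=0)
Line 2: ['butterfly', 'sweet'] (min_width=15, slack=0)
Line 3: ['capture', 'do', 'bus'] (min_width=14, slack=1)
Line 4: ['oats', 'computer'] (min_width=13, slack=2)
Line 5: ['security', 'do'] (min_width=11, slack=4)
Line 6: ['hard', 'microwave'] (min_width=14, slack=1)
Line 7: ['gentle', 'number'] (min_width=13, slack=2)
Line 8: ['table', 'microwave'] (min_width=15, slack=0)
Line 9: ['mineral'] (min_width=7, slack=8)
Line 10: ['absolute', 'quick'] (min_width=14, slack=1)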